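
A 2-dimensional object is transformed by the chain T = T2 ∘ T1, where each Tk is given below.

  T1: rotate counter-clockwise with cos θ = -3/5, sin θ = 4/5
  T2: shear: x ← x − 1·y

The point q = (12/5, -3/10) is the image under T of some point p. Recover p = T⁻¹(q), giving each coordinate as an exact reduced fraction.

T1 = [-3/5 -4/5 0; 4/5 -3/5 0; 0 0 1]
T2·T1 = [-7/5 -1/5 0; 4/5 -3/5 0; 0 0 1]
det M = 1; M⁻¹ = [-3/5 1/5 0; -4/5 -7/5 0; 0 0 1]
M⁻¹ · (12/5, -3/10)ᵀ = (-3/2, -3/2)ᵀ

p = (-3/2, -3/2)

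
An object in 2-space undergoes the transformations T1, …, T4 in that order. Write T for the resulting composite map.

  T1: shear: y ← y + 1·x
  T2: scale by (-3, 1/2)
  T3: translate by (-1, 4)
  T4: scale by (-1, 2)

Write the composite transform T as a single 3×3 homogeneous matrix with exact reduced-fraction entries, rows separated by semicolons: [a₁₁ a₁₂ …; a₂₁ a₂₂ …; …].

T = [3 0 1; 1 1 8; 0 0 1]

T1 = [1 0 0; 1 1 0; 0 0 1]
T2·T1 = [-3 0 0; 1/2 1/2 0; 0 0 1]
T3·…·T1 = [-3 0 -1; 1/2 1/2 4; 0 0 1]
T4·…·T1 = [3 0 1; 1 1 8; 0 0 1]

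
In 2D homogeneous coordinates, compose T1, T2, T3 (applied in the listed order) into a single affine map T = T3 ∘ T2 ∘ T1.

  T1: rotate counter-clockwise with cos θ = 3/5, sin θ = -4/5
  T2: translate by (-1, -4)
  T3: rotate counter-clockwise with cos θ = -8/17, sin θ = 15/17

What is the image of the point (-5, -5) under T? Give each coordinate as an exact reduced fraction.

T(p) = (109/17, -96/17)

T1 rotate counter-clockwise with cos θ = 3/5, sin θ = -4/5: (-5, -5) → (-7, 1)
T2 translate by (-1, -4): (-7, 1) → (-8, -3)
T3 rotate counter-clockwise with cos θ = -8/17, sin θ = 15/17: (-8, -3) → (109/17, -96/17)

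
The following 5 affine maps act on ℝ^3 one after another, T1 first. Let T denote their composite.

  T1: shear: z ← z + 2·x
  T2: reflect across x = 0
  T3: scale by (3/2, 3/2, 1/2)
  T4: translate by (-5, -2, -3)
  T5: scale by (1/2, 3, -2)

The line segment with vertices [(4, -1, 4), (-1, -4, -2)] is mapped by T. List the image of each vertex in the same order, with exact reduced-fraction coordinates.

image vertices: (-11/2, -21/2, -6), (-7/4, -24, 10)

T1 shear: z ← z + 2·x: (4, -1, 4) → (4, -1, 12); (-1, -4, -2) → (-1, -4, -4)
T2 reflect across x = 0: (4, -1, 12) → (-4, -1, 12); (-1, -4, -4) → (1, -4, -4)
T3 scale by (3/2, 3/2, 1/2): (-4, -1, 12) → (-6, -3/2, 6); (1, -4, -4) → (3/2, -6, -2)
T4 translate by (-5, -2, -3): (-6, -3/2, 6) → (-11, -7/2, 3); (3/2, -6, -2) → (-7/2, -8, -5)
T5 scale by (1/2, 3, -2): (-11, -7/2, 3) → (-11/2, -21/2, -6); (-7/2, -8, -5) → (-7/4, -24, 10)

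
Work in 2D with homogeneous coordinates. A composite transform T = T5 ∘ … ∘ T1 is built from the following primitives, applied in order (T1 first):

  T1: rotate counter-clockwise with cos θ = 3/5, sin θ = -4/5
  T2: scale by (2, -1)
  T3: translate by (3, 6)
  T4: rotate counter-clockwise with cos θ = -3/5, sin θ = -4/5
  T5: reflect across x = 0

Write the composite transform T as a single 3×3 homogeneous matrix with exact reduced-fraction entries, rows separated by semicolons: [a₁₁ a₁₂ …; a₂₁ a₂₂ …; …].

T1 = [3/5 4/5 0; -4/5 3/5 0; 0 0 1]
T2·T1 = [6/5 8/5 0; 4/5 -3/5 0; 0 0 1]
T3·…·T1 = [6/5 8/5 3; 4/5 -3/5 6; 0 0 1]
T4·…·T1 = [-2/25 -36/25 3; -36/25 -23/25 -6; 0 0 1]
T5·…·T1 = [2/25 36/25 -3; -36/25 -23/25 -6; 0 0 1]

T = [2/25 36/25 -3; -36/25 -23/25 -6; 0 0 1]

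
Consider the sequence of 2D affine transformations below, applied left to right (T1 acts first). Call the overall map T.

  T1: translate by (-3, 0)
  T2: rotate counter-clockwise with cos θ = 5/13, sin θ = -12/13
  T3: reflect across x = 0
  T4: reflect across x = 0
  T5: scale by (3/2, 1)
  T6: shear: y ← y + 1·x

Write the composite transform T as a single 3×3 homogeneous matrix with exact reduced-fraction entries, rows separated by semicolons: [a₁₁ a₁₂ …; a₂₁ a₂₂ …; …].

T1 = [1 0 -3; 0 1 0; 0 0 1]
T2·T1 = [5/13 12/13 -15/13; -12/13 5/13 36/13; 0 0 1]
T3·…·T1 = [-5/13 -12/13 15/13; -12/13 5/13 36/13; 0 0 1]
T4·…·T1 = [5/13 12/13 -15/13; -12/13 5/13 36/13; 0 0 1]
T5·…·T1 = [15/26 18/13 -45/26; -12/13 5/13 36/13; 0 0 1]
T6·…·T1 = [15/26 18/13 -45/26; -9/26 23/13 27/26; 0 0 1]

T = [15/26 18/13 -45/26; -9/26 23/13 27/26; 0 0 1]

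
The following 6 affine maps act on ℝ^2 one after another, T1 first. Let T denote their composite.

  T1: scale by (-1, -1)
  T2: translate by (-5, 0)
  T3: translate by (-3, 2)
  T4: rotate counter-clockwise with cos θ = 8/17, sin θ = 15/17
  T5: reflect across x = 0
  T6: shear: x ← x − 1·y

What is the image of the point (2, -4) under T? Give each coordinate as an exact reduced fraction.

T1 scale by (-1, -1): (2, -4) → (-2, 4)
T2 translate by (-5, 0): (-2, 4) → (-7, 4)
T3 translate by (-3, 2): (-7, 4) → (-10, 6)
T4 rotate counter-clockwise with cos θ = 8/17, sin θ = 15/17: (-10, 6) → (-10, -6)
T5 reflect across x = 0: (-10, -6) → (10, -6)
T6 shear: x ← x − 1·y: (10, -6) → (16, -6)

T(p) = (16, -6)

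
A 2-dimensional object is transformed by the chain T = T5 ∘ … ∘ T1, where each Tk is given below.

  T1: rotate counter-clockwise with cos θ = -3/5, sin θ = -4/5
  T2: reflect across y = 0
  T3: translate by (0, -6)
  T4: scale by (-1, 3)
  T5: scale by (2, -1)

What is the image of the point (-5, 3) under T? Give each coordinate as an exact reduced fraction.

T(p) = (-54/5, 123/5)

T1 rotate counter-clockwise with cos θ = -3/5, sin θ = -4/5: (-5, 3) → (27/5, 11/5)
T2 reflect across y = 0: (27/5, 11/5) → (27/5, -11/5)
T3 translate by (0, -6): (27/5, -11/5) → (27/5, -41/5)
T4 scale by (-1, 3): (27/5, -41/5) → (-27/5, -123/5)
T5 scale by (2, -1): (-27/5, -123/5) → (-54/5, 123/5)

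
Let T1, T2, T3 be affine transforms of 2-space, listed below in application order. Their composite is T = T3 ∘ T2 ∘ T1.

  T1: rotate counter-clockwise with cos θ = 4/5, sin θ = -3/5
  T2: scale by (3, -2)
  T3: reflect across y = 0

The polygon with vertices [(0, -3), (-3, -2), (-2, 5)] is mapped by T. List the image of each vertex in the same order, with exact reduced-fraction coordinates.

T1 rotate counter-clockwise with cos θ = 4/5, sin θ = -3/5: (0, -3) → (-9/5, -12/5); (-3, -2) → (-18/5, 1/5); (-2, 5) → (7/5, 26/5)
T2 scale by (3, -2): (-9/5, -12/5) → (-27/5, 24/5); (-18/5, 1/5) → (-54/5, -2/5); (7/5, 26/5) → (21/5, -52/5)
T3 reflect across y = 0: (-27/5, 24/5) → (-27/5, -24/5); (-54/5, -2/5) → (-54/5, 2/5); (21/5, -52/5) → (21/5, 52/5)

image vertices: (-27/5, -24/5), (-54/5, 2/5), (21/5, 52/5)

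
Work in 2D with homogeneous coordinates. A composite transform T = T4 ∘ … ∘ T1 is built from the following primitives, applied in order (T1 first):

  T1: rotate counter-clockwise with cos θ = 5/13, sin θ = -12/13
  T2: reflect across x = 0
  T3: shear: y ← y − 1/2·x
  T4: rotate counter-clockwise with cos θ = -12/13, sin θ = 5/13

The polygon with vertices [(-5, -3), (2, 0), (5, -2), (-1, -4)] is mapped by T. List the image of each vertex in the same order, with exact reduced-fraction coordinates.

T1 rotate counter-clockwise with cos θ = 5/13, sin θ = -12/13: (-5, -3) → (-61/13, 45/13); (2, 0) → (10/13, -24/13); (5, -2) → (1/13, -70/13); (-1, -4) → (-53/13, -8/13)
T2 reflect across x = 0: (-61/13, 45/13) → (61/13, 45/13); (10/13, -24/13) → (-10/13, -24/13); (1/13, -70/13) → (-1/13, -70/13); (-53/13, -8/13) → (53/13, -8/13)
T3 shear: y ← y − 1/2·x: (61/13, 45/13) → (61/13, 29/26); (-10/13, -24/13) → (-10/13, -19/13); (-1/13, -70/13) → (-1/13, -139/26); (53/13, -8/13) → (53/13, -69/26)
T4 rotate counter-clockwise with cos θ = -12/13, sin θ = 5/13: (61/13, 29/26) → (-1609/338, 131/169); (-10/13, -19/13) → (215/169, 178/169); (-1/13, -139/26) → (719/338, 829/169); (53/13, -69/26) → (-927/338, 679/169)

image vertices: (-1609/338, 131/169), (215/169, 178/169), (719/338, 829/169), (-927/338, 679/169)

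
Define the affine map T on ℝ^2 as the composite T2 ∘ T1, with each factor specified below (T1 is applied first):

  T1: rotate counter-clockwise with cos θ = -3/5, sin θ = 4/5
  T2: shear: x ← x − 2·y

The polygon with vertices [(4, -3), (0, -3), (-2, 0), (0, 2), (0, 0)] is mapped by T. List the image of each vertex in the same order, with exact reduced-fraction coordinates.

T1 rotate counter-clockwise with cos θ = -3/5, sin θ = 4/5: (4, -3) → (0, 5); (0, -3) → (12/5, 9/5); (-2, 0) → (6/5, -8/5); (0, 2) → (-8/5, -6/5); (0, 0) → (0, 0)
T2 shear: x ← x − 2·y: (0, 5) → (-10, 5); (12/5, 9/5) → (-6/5, 9/5); (6/5, -8/5) → (22/5, -8/5); (-8/5, -6/5) → (4/5, -6/5); (0, 0) → (0, 0)

image vertices: (-10, 5), (-6/5, 9/5), (22/5, -8/5), (4/5, -6/5), (0, 0)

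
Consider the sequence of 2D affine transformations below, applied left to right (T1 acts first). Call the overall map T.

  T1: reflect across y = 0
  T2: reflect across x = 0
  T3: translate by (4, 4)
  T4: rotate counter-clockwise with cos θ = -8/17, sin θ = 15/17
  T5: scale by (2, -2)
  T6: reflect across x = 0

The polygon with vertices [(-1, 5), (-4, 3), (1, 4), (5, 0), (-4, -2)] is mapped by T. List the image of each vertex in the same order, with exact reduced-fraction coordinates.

T1 reflect across y = 0: (-1, 5) → (-1, -5); (-4, 3) → (-4, -3); (1, 4) → (1, -4); (5, 0) → (5, 0); (-4, -2) → (-4, 2)
T2 reflect across x = 0: (-1, -5) → (1, -5); (-4, -3) → (4, -3); (1, -4) → (-1, -4); (5, 0) → (-5, 0); (-4, 2) → (4, 2)
T3 translate by (4, 4): (1, -5) → (5, -1); (4, -3) → (8, 1); (-1, -4) → (3, 0); (-5, 0) → (-1, 4); (4, 2) → (8, 6)
T4 rotate counter-clockwise with cos θ = -8/17, sin θ = 15/17: (5, -1) → (-25/17, 83/17); (8, 1) → (-79/17, 112/17); (3, 0) → (-24/17, 45/17); (-1, 4) → (-52/17, -47/17); (8, 6) → (-154/17, 72/17)
T5 scale by (2, -2): (-25/17, 83/17) → (-50/17, -166/17); (-79/17, 112/17) → (-158/17, -224/17); (-24/17, 45/17) → (-48/17, -90/17); (-52/17, -47/17) → (-104/17, 94/17); (-154/17, 72/17) → (-308/17, -144/17)
T6 reflect across x = 0: (-50/17, -166/17) → (50/17, -166/17); (-158/17, -224/17) → (158/17, -224/17); (-48/17, -90/17) → (48/17, -90/17); (-104/17, 94/17) → (104/17, 94/17); (-308/17, -144/17) → (308/17, -144/17)

image vertices: (50/17, -166/17), (158/17, -224/17), (48/17, -90/17), (104/17, 94/17), (308/17, -144/17)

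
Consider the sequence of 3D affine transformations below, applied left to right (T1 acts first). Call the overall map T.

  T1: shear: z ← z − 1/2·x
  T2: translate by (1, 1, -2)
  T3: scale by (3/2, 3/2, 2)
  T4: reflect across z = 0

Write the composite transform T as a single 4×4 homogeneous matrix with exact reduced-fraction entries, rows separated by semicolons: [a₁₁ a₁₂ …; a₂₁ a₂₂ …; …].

T1 = [1 0 0 0; 0 1 0 0; -1/2 0 1 0; 0 0 0 1]
T2·T1 = [1 0 0 1; 0 1 0 1; -1/2 0 1 -2; 0 0 0 1]
T3·…·T1 = [3/2 0 0 3/2; 0 3/2 0 3/2; -1 0 2 -4; 0 0 0 1]
T4·…·T1 = [3/2 0 0 3/2; 0 3/2 0 3/2; 1 0 -2 4; 0 0 0 1]

T = [3/2 0 0 3/2; 0 3/2 0 3/2; 1 0 -2 4; 0 0 0 1]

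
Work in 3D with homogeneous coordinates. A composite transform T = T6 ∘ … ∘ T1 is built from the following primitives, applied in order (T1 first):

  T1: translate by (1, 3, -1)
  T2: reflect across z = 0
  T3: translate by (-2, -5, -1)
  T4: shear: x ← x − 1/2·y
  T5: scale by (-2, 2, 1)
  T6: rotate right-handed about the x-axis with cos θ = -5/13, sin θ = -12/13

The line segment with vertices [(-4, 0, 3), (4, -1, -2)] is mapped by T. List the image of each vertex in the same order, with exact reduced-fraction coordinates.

T1 translate by (1, 3, -1): (-4, 0, 3) → (-3, 3, 2); (4, -1, -2) → (5, 2, -3)
T2 reflect across z = 0: (-3, 3, 2) → (-3, 3, -2); (5, 2, -3) → (5, 2, 3)
T3 translate by (-2, -5, -1): (-3, 3, -2) → (-5, -2, -3); (5, 2, 3) → (3, -3, 2)
T4 shear: x ← x − 1/2·y: (-5, -2, -3) → (-4, -2, -3); (3, -3, 2) → (9/2, -3, 2)
T5 scale by (-2, 2, 1): (-4, -2, -3) → (8, -4, -3); (9/2, -3, 2) → (-9, -6, 2)
T6 rotate right-handed about the x-axis with cos θ = -5/13, sin θ = -12/13: (8, -4, -3) → (8, -16/13, 63/13); (-9, -6, 2) → (-9, 54/13, 62/13)

image vertices: (8, -16/13, 63/13), (-9, 54/13, 62/13)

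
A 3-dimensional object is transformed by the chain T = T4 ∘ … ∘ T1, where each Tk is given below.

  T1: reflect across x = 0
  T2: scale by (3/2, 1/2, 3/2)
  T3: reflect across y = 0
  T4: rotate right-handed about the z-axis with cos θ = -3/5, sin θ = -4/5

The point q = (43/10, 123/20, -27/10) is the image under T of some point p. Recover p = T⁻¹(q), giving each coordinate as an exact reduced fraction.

p = (5, 1/2, -9/5)

T1 = [-1 0 0 0; 0 1 0 0; 0 0 1 0; 0 0 0 1]
T2·T1 = [-3/2 0 0 0; 0 1/2 0 0; 0 0 3/2 0; 0 0 0 1]
T3·…·T1 = [-3/2 0 0 0; 0 -1/2 0 0; 0 0 3/2 0; 0 0 0 1]
T4·…·T1 = [9/10 -2/5 0 0; 6/5 3/10 0 0; 0 0 3/2 0; 0 0 0 1]
det M = 9/8; M⁻¹ = [2/5 8/15 0 0; -8/5 6/5 0 0; 0 0 2/3 0; 0 0 0 1]
M⁻¹ · (43/10, 123/20, -27/10)ᵀ = (5, 1/2, -9/5)ᵀ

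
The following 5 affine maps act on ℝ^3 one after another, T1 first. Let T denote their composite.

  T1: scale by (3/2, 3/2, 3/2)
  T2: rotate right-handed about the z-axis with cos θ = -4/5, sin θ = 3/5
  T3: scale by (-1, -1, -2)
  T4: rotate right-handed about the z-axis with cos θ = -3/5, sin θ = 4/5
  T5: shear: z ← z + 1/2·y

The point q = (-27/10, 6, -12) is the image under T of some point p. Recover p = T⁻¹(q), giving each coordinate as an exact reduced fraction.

T1 = [3/2 0 0 0; 0 3/2 0 0; 0 0 3/2 0; 0 0 0 1]
T2·T1 = [-6/5 -9/10 0 0; 9/10 -6/5 0 0; 0 0 3/2 0; 0 0 0 1]
T3·…·T1 = [6/5 9/10 0 0; -9/10 6/5 0 0; 0 0 -3 0; 0 0 0 1]
T4·…·T1 = [0 -3/2 0 0; 3/2 0 0 0; 0 0 -3 0; 0 0 0 1]
T5·…·T1 = [0 -3/2 0 0; 3/2 0 0 0; 3/4 0 -3 0; 0 0 0 1]
det M = -27/4; M⁻¹ = [0 2/3 0 0; -2/3 0 0 0; 0 1/6 -1/3 0; 0 0 0 1]
M⁻¹ · (-27/10, 6, -12)ᵀ = (4, 9/5, 5)ᵀ

p = (4, 9/5, 5)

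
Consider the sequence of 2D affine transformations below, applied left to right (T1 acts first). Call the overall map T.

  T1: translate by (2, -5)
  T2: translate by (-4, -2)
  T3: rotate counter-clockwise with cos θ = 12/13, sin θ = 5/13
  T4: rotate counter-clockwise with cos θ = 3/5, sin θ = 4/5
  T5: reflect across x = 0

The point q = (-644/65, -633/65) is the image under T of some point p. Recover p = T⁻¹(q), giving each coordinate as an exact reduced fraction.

T1 = [1 0 2; 0 1 -5; 0 0 1]
T2·T1 = [1 0 -2; 0 1 -7; 0 0 1]
T3·…·T1 = [12/13 -5/13 11/13; 5/13 12/13 -94/13; 0 0 1]
T4·…·T1 = [16/65 -63/65 409/65; 63/65 16/65 -238/65; 0 0 1]
T5·…·T1 = [-16/65 63/65 -409/65; 63/65 16/65 -238/65; 0 0 1]
det M = -1; M⁻¹ = [-16/65 63/65 2; 63/65 16/65 7; 0 0 1]
M⁻¹ · (-644/65, -633/65)ᵀ = (-5, -5)ᵀ

p = (-5, -5)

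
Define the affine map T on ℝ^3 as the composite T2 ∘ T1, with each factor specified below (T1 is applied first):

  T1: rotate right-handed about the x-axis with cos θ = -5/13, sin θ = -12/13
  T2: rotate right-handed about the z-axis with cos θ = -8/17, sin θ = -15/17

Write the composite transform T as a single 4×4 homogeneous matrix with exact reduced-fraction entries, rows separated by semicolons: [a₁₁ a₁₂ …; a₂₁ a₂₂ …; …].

T1 = [1 0 0 0; 0 -5/13 12/13 0; 0 -12/13 -5/13 0; 0 0 0 1]
T2·T1 = [-8/17 -75/221 180/221 0; -15/17 40/221 -96/221 0; 0 -12/13 -5/13 0; 0 0 0 1]

T = [-8/17 -75/221 180/221 0; -15/17 40/221 -96/221 0; 0 -12/13 -5/13 0; 0 0 0 1]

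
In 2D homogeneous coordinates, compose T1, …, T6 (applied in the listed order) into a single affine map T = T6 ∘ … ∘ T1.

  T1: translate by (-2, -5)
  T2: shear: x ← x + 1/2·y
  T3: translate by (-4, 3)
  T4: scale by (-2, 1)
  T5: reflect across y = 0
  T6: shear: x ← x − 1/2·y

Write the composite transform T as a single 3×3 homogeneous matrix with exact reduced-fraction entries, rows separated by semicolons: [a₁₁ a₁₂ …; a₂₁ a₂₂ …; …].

T1 = [1 0 -2; 0 1 -5; 0 0 1]
T2·T1 = [1 1/2 -9/2; 0 1 -5; 0 0 1]
T3·…·T1 = [1 1/2 -17/2; 0 1 -2; 0 0 1]
T4·…·T1 = [-2 -1 17; 0 1 -2; 0 0 1]
T5·…·T1 = [-2 -1 17; 0 -1 2; 0 0 1]
T6·…·T1 = [-2 -1/2 16; 0 -1 2; 0 0 1]

T = [-2 -1/2 16; 0 -1 2; 0 0 1]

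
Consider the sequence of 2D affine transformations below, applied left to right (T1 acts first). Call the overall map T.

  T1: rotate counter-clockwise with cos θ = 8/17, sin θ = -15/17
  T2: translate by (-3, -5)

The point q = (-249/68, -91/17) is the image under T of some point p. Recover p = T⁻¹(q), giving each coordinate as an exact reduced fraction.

T1 = [8/17 15/17 0; -15/17 8/17 0; 0 0 1]
T2·T1 = [8/17 15/17 -3; -15/17 8/17 -5; 0 0 1]
det M = 1; M⁻¹ = [8/17 -15/17 -3; 15/17 8/17 5; 0 0 1]
M⁻¹ · (-249/68, -91/17)ᵀ = (0, -3/4)ᵀ

p = (0, -3/4)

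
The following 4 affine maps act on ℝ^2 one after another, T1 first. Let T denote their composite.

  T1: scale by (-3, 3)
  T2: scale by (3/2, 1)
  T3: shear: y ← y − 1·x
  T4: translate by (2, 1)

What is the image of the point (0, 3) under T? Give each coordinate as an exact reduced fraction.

T(p) = (2, 10)

T1 scale by (-3, 3): (0, 3) → (0, 9)
T2 scale by (3/2, 1): (0, 9) → (0, 9)
T3 shear: y ← y − 1·x: (0, 9) → (0, 9)
T4 translate by (2, 1): (0, 9) → (2, 10)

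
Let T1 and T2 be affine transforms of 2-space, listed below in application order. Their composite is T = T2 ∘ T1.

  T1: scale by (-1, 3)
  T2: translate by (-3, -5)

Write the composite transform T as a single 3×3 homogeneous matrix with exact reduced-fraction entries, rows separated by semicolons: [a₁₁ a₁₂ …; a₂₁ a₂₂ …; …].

T = [-1 0 -3; 0 3 -5; 0 0 1]

T1 = [-1 0 0; 0 3 0; 0 0 1]
T2·T1 = [-1 0 -3; 0 3 -5; 0 0 1]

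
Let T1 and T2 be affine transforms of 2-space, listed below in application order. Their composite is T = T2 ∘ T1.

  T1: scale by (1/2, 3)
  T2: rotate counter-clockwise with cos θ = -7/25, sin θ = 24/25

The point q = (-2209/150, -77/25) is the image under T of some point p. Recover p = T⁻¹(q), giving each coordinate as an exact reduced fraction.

T1 = [1/2 0 0; 0 3 0; 0 0 1]
T2·T1 = [-7/50 -72/25 0; 12/25 -21/25 0; 0 0 1]
det M = 3/2; M⁻¹ = [-14/25 48/25 0; -8/25 -7/75 0; 0 0 1]
M⁻¹ · (-2209/150, -77/25)ᵀ = (7/3, 5)ᵀ

p = (7/3, 5)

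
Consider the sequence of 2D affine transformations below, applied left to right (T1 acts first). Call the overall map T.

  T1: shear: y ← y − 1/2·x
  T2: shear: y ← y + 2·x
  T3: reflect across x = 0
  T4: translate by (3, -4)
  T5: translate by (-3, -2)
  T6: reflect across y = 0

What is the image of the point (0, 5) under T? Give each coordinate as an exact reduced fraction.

T(p) = (0, 1)

T1 shear: y ← y − 1/2·x: (0, 5) → (0, 5)
T2 shear: y ← y + 2·x: (0, 5) → (0, 5)
T3 reflect across x = 0: (0, 5) → (0, 5)
T4 translate by (3, -4): (0, 5) → (3, 1)
T5 translate by (-3, -2): (3, 1) → (0, -1)
T6 reflect across y = 0: (0, -1) → (0, 1)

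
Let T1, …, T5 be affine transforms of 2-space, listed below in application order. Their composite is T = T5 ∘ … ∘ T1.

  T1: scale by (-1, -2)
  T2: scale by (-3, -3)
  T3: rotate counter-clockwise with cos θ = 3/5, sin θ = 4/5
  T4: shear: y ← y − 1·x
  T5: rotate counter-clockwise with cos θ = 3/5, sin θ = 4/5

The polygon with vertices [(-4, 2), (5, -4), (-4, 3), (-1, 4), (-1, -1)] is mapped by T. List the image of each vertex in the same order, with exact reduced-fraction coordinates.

T1 scale by (-1, -2): (-4, 2) → (4, -4); (5, -4) → (-5, 8); (-4, 3) → (4, -6); (-1, 4) → (1, -8); (-1, -1) → (1, 2)
T2 scale by (-3, -3): (4, -4) → (-12, 12); (-5, 8) → (15, -24); (4, -6) → (-12, 18); (1, -8) → (-3, 24); (1, 2) → (-3, -6)
T3 rotate counter-clockwise with cos θ = 3/5, sin θ = 4/5: (-12, 12) → (-84/5, -12/5); (15, -24) → (141/5, -12/5); (-12, 18) → (-108/5, 6/5); (-3, 24) → (-21, 12); (-3, -6) → (3, -6)
T4 shear: y ← y − 1·x: (-84/5, -12/5) → (-84/5, 72/5); (141/5, -12/5) → (141/5, -153/5); (-108/5, 6/5) → (-108/5, 114/5); (-21, 12) → (-21, 33); (3, -6) → (3, -9)
T5 rotate counter-clockwise with cos θ = 3/5, sin θ = 4/5: (-84/5, 72/5) → (-108/5, -24/5); (141/5, -153/5) → (207/5, 21/5); (-108/5, 114/5) → (-156/5, -18/5); (-21, 33) → (-39, 3); (3, -9) → (9, -3)

image vertices: (-108/5, -24/5), (207/5, 21/5), (-156/5, -18/5), (-39, 3), (9, -3)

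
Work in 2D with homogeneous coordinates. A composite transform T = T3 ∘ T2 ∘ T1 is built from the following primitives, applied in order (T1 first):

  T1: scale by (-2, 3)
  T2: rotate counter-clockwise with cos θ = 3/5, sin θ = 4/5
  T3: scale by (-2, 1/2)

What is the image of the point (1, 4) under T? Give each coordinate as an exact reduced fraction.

T(p) = (108/5, 14/5)

T1 scale by (-2, 3): (1, 4) → (-2, 12)
T2 rotate counter-clockwise with cos θ = 3/5, sin θ = 4/5: (-2, 12) → (-54/5, 28/5)
T3 scale by (-2, 1/2): (-54/5, 28/5) → (108/5, 14/5)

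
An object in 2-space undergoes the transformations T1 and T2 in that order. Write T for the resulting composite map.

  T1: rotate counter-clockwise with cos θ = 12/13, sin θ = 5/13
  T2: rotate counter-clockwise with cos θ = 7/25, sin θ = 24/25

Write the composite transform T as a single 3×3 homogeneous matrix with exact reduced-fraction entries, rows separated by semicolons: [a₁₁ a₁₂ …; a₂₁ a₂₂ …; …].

T = [-36/325 -323/325 0; 323/325 -36/325 0; 0 0 1]

T1 = [12/13 -5/13 0; 5/13 12/13 0; 0 0 1]
T2·T1 = [-36/325 -323/325 0; 323/325 -36/325 0; 0 0 1]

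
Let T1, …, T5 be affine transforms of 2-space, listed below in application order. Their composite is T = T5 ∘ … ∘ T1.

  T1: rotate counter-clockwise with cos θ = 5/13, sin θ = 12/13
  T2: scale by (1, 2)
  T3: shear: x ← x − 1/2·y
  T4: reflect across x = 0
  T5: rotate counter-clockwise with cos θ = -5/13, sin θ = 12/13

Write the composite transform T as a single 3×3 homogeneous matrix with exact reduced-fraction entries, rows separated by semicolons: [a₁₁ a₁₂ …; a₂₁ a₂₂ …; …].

T1 = [5/13 -12/13 0; 12/13 5/13 0; 0 0 1]
T2·T1 = [5/13 -12/13 0; 24/13 10/13 0; 0 0 1]
T3·…·T1 = [-7/13 -17/13 0; 24/13 10/13 0; 0 0 1]
T4·…·T1 = [7/13 17/13 0; 24/13 10/13 0; 0 0 1]
T5·…·T1 = [-323/169 -205/169 0; -36/169 154/169 0; 0 0 1]

T = [-323/169 -205/169 0; -36/169 154/169 0; 0 0 1]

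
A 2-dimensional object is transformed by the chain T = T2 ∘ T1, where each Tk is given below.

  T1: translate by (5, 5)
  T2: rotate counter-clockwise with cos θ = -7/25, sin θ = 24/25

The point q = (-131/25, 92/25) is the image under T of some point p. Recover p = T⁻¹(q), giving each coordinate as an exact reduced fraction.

T1 = [1 0 5; 0 1 5; 0 0 1]
T2·T1 = [-7/25 -24/25 -31/5; 24/25 -7/25 17/5; 0 0 1]
det M = 1; M⁻¹ = [-7/25 24/25 -5; -24/25 -7/25 -5; 0 0 1]
M⁻¹ · (-131/25, 92/25)ᵀ = (0, -1)ᵀ

p = (0, -1)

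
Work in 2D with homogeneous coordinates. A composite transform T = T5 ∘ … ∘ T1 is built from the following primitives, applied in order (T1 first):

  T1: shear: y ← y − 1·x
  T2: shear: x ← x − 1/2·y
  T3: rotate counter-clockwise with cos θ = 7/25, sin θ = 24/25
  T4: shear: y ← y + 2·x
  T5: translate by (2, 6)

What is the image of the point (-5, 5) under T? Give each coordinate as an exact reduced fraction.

T(p) = (-52/5, -128/5)

T1 shear: y ← y − 1·x: (-5, 5) → (-5, 10)
T2 shear: x ← x − 1/2·y: (-5, 10) → (-10, 10)
T3 rotate counter-clockwise with cos θ = 7/25, sin θ = 24/25: (-10, 10) → (-62/5, -34/5)
T4 shear: y ← y + 2·x: (-62/5, -34/5) → (-62/5, -158/5)
T5 translate by (2, 6): (-62/5, -158/5) → (-52/5, -128/5)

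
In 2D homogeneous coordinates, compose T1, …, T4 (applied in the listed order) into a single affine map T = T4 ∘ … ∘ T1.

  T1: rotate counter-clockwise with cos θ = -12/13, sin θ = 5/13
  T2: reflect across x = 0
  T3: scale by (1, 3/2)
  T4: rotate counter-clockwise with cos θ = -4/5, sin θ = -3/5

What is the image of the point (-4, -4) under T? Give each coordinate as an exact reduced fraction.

T1 rotate counter-clockwise with cos θ = -12/13, sin θ = 5/13: (-4, -4) → (68/13, 28/13)
T2 reflect across x = 0: (68/13, 28/13) → (-68/13, 28/13)
T3 scale by (1, 3/2): (-68/13, 28/13) → (-68/13, 42/13)
T4 rotate counter-clockwise with cos θ = -4/5, sin θ = -3/5: (-68/13, 42/13) → (398/65, 36/65)

T(p) = (398/65, 36/65)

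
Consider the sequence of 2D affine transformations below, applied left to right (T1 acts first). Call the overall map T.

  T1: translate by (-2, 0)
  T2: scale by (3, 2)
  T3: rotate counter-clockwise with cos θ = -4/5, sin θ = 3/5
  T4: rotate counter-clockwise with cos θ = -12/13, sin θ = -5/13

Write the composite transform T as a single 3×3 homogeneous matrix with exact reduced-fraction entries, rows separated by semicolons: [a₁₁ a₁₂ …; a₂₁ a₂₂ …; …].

T1 = [1 0 -2; 0 1 0; 0 0 1]
T2·T1 = [3 0 -6; 0 2 0; 0 0 1]
T3·…·T1 = [-12/5 -6/5 24/5; 9/5 -8/5 -18/5; 0 0 1]
T4·…·T1 = [189/65 32/65 -378/65; -48/65 126/65 96/65; 0 0 1]

T = [189/65 32/65 -378/65; -48/65 126/65 96/65; 0 0 1]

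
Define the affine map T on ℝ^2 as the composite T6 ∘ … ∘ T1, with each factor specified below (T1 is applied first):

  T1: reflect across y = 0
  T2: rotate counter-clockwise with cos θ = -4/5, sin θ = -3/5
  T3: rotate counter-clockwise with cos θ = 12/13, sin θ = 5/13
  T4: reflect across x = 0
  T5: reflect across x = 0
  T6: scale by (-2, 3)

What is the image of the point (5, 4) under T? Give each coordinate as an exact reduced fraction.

T1 reflect across y = 0: (5, 4) → (5, -4)
T2 rotate counter-clockwise with cos θ = -4/5, sin θ = -3/5: (5, -4) → (-32/5, 1/5)
T3 rotate counter-clockwise with cos θ = 12/13, sin θ = 5/13: (-32/5, 1/5) → (-389/65, -148/65)
T4 reflect across x = 0: (-389/65, -148/65) → (389/65, -148/65)
T5 reflect across x = 0: (389/65, -148/65) → (-389/65, -148/65)
T6 scale by (-2, 3): (-389/65, -148/65) → (778/65, -444/65)

T(p) = (778/65, -444/65)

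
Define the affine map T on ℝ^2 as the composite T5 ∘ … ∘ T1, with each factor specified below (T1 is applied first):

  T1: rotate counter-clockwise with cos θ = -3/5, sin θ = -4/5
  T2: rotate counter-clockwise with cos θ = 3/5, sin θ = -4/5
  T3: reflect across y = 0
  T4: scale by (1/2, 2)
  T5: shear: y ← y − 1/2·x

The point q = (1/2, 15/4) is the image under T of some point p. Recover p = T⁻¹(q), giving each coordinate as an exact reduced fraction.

p = (-1, 2)

T1 = [-3/5 4/5 0; -4/5 -3/5 0; 0 0 1]
T2·T1 = [-1 0 0; 0 -1 0; 0 0 1]
T3·…·T1 = [-1 0 0; 0 1 0; 0 0 1]
T4·…·T1 = [-1/2 0 0; 0 2 0; 0 0 1]
T5·…·T1 = [-1/2 0 0; 1/4 2 0; 0 0 1]
det M = -1; M⁻¹ = [-2 0 0; 1/4 1/2 0; 0 0 1]
M⁻¹ · (1/2, 15/4)ᵀ = (-1, 2)ᵀ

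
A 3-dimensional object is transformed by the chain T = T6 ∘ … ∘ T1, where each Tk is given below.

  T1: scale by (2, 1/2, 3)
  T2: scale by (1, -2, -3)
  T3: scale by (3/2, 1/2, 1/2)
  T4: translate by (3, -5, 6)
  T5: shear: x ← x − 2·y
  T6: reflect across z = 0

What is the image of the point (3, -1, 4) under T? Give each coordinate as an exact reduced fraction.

T1 scale by (2, 1/2, 3): (3, -1, 4) → (6, -1/2, 12)
T2 scale by (1, -2, -3): (6, -1/2, 12) → (6, 1, -36)
T3 scale by (3/2, 1/2, 1/2): (6, 1, -36) → (9, 1/2, -18)
T4 translate by (3, -5, 6): (9, 1/2, -18) → (12, -9/2, -12)
T5 shear: x ← x − 2·y: (12, -9/2, -12) → (21, -9/2, -12)
T6 reflect across z = 0: (21, -9/2, -12) → (21, -9/2, 12)

T(p) = (21, -9/2, 12)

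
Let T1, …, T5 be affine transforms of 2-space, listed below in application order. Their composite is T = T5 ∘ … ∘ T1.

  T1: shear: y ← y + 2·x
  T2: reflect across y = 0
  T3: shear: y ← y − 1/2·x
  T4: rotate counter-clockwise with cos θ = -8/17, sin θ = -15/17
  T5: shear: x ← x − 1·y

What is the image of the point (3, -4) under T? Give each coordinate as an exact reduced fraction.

T1 shear: y ← y + 2·x: (3, -4) → (3, 2)
T2 reflect across y = 0: (3, 2) → (3, -2)
T3 shear: y ← y − 1/2·x: (3, -2) → (3, -7/2)
T4 rotate counter-clockwise with cos θ = -8/17, sin θ = -15/17: (3, -7/2) → (-9/2, -1)
T5 shear: x ← x − 1·y: (-9/2, -1) → (-7/2, -1)

T(p) = (-7/2, -1)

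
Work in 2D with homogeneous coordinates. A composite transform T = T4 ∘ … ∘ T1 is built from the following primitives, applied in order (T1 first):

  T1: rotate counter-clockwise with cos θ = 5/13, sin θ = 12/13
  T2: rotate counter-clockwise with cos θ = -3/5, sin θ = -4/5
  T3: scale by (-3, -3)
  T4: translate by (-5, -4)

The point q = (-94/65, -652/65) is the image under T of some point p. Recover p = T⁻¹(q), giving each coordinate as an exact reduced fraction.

p = (-7/3, 0)

T1 = [5/13 -12/13 0; 12/13 5/13 0; 0 0 1]
T2·T1 = [33/65 56/65 0; -56/65 33/65 0; 0 0 1]
T3·…·T1 = [-99/65 -168/65 0; 168/65 -99/65 0; 0 0 1]
T4·…·T1 = [-99/65 -168/65 -5; 168/65 -99/65 -4; 0 0 1]
det M = 9; M⁻¹ = [-11/65 56/195 59/195; -56/195 -11/65 -412/195; 0 0 1]
M⁻¹ · (-94/65, -652/65)ᵀ = (-7/3, 0)ᵀ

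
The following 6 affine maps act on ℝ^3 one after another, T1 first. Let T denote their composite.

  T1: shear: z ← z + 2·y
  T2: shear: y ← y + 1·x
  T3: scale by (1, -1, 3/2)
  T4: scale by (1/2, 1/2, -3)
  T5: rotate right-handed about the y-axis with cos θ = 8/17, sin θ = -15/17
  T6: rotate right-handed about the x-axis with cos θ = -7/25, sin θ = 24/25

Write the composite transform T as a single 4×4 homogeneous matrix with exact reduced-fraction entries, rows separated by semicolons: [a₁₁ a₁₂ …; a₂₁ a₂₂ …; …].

T = [4/17 135/17 135/34 0; -241/850 143/34 864/425 0; -513/850 12/17 252/425 0; 0 0 0 1]

T1 = [1 0 0 0; 0 1 0 0; 0 2 1 0; 0 0 0 1]
T2·T1 = [1 0 0 0; 1 1 0 0; 0 2 1 0; 0 0 0 1]
T3·…·T1 = [1 0 0 0; -1 -1 0 0; 0 3 3/2 0; 0 0 0 1]
T4·…·T1 = [1/2 0 0 0; -1/2 -1/2 0 0; 0 -9 -9/2 0; 0 0 0 1]
T5·…·T1 = [4/17 135/17 135/34 0; -1/2 -1/2 0 0; 15/34 -72/17 -36/17 0; 0 0 0 1]
T6·…·T1 = [4/17 135/17 135/34 0; -241/850 143/34 864/425 0; -513/850 12/17 252/425 0; 0 0 0 1]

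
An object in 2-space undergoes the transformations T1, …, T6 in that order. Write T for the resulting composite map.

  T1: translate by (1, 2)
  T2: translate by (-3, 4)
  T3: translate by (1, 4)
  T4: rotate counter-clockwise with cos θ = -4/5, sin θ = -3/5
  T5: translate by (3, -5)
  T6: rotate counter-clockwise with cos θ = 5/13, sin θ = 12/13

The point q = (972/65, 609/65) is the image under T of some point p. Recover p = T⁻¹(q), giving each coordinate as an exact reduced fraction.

T1 = [1 0 1; 0 1 2; 0 0 1]
T2·T1 = [1 0 -2; 0 1 6; 0 0 1]
T3·…·T1 = [1 0 -1; 0 1 10; 0 0 1]
T4·…·T1 = [-4/5 3/5 34/5; -3/5 -4/5 -37/5; 0 0 1]
T5·…·T1 = [-4/5 3/5 49/5; -3/5 -4/5 -62/5; 0 0 1]
T6·…·T1 = [16/65 63/65 989/65; -63/65 16/65 278/65; 0 0 1]
det M = 1; M⁻¹ = [16/65 -63/65 2/5; 63/65 16/65 -79/5; 0 0 1]
M⁻¹ · (972/65, 609/65)ᵀ = (-5, 1)ᵀ

p = (-5, 1)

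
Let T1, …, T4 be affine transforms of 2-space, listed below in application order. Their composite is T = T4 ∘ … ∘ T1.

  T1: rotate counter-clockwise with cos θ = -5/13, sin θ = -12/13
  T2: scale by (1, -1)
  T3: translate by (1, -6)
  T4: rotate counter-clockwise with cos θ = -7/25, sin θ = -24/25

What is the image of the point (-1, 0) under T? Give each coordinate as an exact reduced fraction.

T(p) = (-2286/325, 198/325)

T1 rotate counter-clockwise with cos θ = -5/13, sin θ = -12/13: (-1, 0) → (5/13, 12/13)
T2 scale by (1, -1): (5/13, 12/13) → (5/13, -12/13)
T3 translate by (1, -6): (5/13, -12/13) → (18/13, -90/13)
T4 rotate counter-clockwise with cos θ = -7/25, sin θ = -24/25: (18/13, -90/13) → (-2286/325, 198/325)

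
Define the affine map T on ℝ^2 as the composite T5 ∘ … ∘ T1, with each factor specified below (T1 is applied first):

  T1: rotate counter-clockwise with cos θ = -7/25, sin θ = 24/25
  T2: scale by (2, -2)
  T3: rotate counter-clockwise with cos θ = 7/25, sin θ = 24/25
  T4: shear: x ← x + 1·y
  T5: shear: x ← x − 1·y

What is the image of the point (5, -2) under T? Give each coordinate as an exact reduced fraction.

T1 rotate counter-clockwise with cos θ = -7/25, sin θ = 24/25: (5, -2) → (13/25, 134/25)
T2 scale by (2, -2): (13/25, 134/25) → (26/25, -268/25)
T3 rotate counter-clockwise with cos θ = 7/25, sin θ = 24/25: (26/25, -268/25) → (6614/625, -1252/625)
T4 shear: x ← x + 1·y: (6614/625, -1252/625) → (5362/625, -1252/625)
T5 shear: x ← x − 1·y: (5362/625, -1252/625) → (6614/625, -1252/625)

T(p) = (6614/625, -1252/625)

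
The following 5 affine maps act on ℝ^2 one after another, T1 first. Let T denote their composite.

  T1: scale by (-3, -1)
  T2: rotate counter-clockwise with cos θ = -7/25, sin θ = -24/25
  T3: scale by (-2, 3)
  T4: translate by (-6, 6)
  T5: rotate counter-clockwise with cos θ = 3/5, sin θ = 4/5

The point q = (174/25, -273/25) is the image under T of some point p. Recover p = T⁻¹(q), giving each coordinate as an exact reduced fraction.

p = (-2, -1)

T1 = [-3 0 0; 0 -1 0; 0 0 1]
T2·T1 = [21/25 -24/25 0; 72/25 7/25 0; 0 0 1]
T3·…·T1 = [-42/25 48/25 0; 216/25 21/25 0; 0 0 1]
T4·…·T1 = [-42/25 48/25 -6; 216/25 21/25 6; 0 0 1]
T5·…·T1 = [-198/25 12/25 -42/5; 96/25 51/25 -6/5; 0 0 1]
det M = -18; M⁻¹ = [-17/150 2/75 -23/25; 16/75 11/25 58/25; 0 0 1]
M⁻¹ · (174/25, -273/25)ᵀ = (-2, -1)ᵀ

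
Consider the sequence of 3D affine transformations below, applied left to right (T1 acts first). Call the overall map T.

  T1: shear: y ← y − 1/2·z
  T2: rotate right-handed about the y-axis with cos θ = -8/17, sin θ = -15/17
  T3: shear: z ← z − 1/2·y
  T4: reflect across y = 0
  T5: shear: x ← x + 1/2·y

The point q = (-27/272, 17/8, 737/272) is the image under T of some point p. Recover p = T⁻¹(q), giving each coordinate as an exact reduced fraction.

p = (2, -2, 1/4)

T1 = [1 0 0 0; 0 1 -1/2 0; 0 0 1 0; 0 0 0 1]
T2·T1 = [-8/17 0 -15/17 0; 0 1 -1/2 0; 15/17 0 -8/17 0; 0 0 0 1]
T3·…·T1 = [-8/17 0 -15/17 0; 0 1 -1/2 0; 15/17 -1/2 -15/68 0; 0 0 0 1]
T4·…·T1 = [-8/17 0 -15/17 0; 0 -1 1/2 0; 15/17 -1/2 -15/68 0; 0 0 0 1]
T5·…·T1 = [-8/17 -1/2 -43/68 0; 0 -1 1/2 0; 15/17 -1/2 -15/68 0; 0 0 0 1]
det M = -1; M⁻¹ = [-8/17 -7/34 15/17 0; -15/34 -45/68 -4/17 0; -15/17 23/34 -8/17 0; 0 0 0 1]
M⁻¹ · (-27/272, 17/8, 737/272)ᵀ = (2, -2, 1/4)ᵀ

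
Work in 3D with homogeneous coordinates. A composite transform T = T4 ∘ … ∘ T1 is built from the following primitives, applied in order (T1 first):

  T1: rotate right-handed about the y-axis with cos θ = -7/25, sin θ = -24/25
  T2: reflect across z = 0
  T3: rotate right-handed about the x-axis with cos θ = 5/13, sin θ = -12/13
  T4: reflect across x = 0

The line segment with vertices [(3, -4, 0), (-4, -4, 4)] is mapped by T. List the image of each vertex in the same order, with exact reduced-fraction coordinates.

image vertices: (21/25, -1364/325, 168/65), (68/25, 76/25, 28/5)

T1 rotate right-handed about the y-axis with cos θ = -7/25, sin θ = -24/25: (3, -4, 0) → (-21/25, -4, 72/25); (-4, -4, 4) → (-68/25, -4, -124/25)
T2 reflect across z = 0: (-21/25, -4, 72/25) → (-21/25, -4, -72/25); (-68/25, -4, -124/25) → (-68/25, -4, 124/25)
T3 rotate right-handed about the x-axis with cos θ = 5/13, sin θ = -12/13: (-21/25, -4, -72/25) → (-21/25, -1364/325, 168/65); (-68/25, -4, 124/25) → (-68/25, 76/25, 28/5)
T4 reflect across x = 0: (-21/25, -1364/325, 168/65) → (21/25, -1364/325, 168/65); (-68/25, 76/25, 28/5) → (68/25, 76/25, 28/5)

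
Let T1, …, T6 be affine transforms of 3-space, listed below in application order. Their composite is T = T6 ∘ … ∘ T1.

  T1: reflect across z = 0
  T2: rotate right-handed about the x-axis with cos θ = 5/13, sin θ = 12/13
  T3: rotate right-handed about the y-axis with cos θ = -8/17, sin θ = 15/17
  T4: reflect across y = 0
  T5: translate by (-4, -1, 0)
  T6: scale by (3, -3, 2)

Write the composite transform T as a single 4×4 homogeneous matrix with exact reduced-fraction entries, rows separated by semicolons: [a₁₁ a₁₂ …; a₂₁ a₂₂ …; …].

T = [-24/17 540/221 -225/221 -12; 0 15/13 36/13 3; -30/17 -192/221 80/221 0; 0 0 0 1]

T1 = [1 0 0 0; 0 1 0 0; 0 0 -1 0; 0 0 0 1]
T2·T1 = [1 0 0 0; 0 5/13 12/13 0; 0 12/13 -5/13 0; 0 0 0 1]
T3·…·T1 = [-8/17 180/221 -75/221 0; 0 5/13 12/13 0; -15/17 -96/221 40/221 0; 0 0 0 1]
T4·…·T1 = [-8/17 180/221 -75/221 0; 0 -5/13 -12/13 0; -15/17 -96/221 40/221 0; 0 0 0 1]
T5·…·T1 = [-8/17 180/221 -75/221 -4; 0 -5/13 -12/13 -1; -15/17 -96/221 40/221 0; 0 0 0 1]
T6·…·T1 = [-24/17 540/221 -225/221 -12; 0 15/13 36/13 3; -30/17 -192/221 80/221 0; 0 0 0 1]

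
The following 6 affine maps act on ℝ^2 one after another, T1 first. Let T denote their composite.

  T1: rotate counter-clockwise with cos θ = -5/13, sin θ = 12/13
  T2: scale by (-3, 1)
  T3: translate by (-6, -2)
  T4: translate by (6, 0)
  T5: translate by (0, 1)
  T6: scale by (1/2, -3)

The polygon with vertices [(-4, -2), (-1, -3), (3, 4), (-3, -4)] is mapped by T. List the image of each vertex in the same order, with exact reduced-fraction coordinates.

T1 rotate counter-clockwise with cos θ = -5/13, sin θ = 12/13: (-4, -2) → (44/13, -38/13); (-1, -3) → (41/13, 3/13); (3, 4) → (-63/13, 16/13); (-3, -4) → (63/13, -16/13)
T2 scale by (-3, 1): (44/13, -38/13) → (-132/13, -38/13); (41/13, 3/13) → (-123/13, 3/13); (-63/13, 16/13) → (189/13, 16/13); (63/13, -16/13) → (-189/13, -16/13)
T3 translate by (-6, -2): (-132/13, -38/13) → (-210/13, -64/13); (-123/13, 3/13) → (-201/13, -23/13); (189/13, 16/13) → (111/13, -10/13); (-189/13, -16/13) → (-267/13, -42/13)
T4 translate by (6, 0): (-210/13, -64/13) → (-132/13, -64/13); (-201/13, -23/13) → (-123/13, -23/13); (111/13, -10/13) → (189/13, -10/13); (-267/13, -42/13) → (-189/13, -42/13)
T5 translate by (0, 1): (-132/13, -64/13) → (-132/13, -51/13); (-123/13, -23/13) → (-123/13, -10/13); (189/13, -10/13) → (189/13, 3/13); (-189/13, -42/13) → (-189/13, -29/13)
T6 scale by (1/2, -3): (-132/13, -51/13) → (-66/13, 153/13); (-123/13, -10/13) → (-123/26, 30/13); (189/13, 3/13) → (189/26, -9/13); (-189/13, -29/13) → (-189/26, 87/13)

image vertices: (-66/13, 153/13), (-123/26, 30/13), (189/26, -9/13), (-189/26, 87/13)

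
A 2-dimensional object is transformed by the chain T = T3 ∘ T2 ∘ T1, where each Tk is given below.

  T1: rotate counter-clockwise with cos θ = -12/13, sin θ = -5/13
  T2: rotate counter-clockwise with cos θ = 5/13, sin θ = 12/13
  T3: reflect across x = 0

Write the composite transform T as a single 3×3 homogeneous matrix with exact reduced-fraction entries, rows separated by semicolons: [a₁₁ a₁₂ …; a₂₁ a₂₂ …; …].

T1 = [-12/13 5/13 0; -5/13 -12/13 0; 0 0 1]
T2·T1 = [0 1 0; -1 0 0; 0 0 1]
T3·…·T1 = [0 -1 0; -1 0 0; 0 0 1]

T = [0 -1 0; -1 0 0; 0 0 1]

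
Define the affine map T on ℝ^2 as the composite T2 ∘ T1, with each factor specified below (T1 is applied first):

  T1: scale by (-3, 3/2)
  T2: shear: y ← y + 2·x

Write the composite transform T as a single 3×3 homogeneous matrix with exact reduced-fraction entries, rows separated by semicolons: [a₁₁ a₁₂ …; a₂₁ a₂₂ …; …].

T = [-3 0 0; -6 3/2 0; 0 0 1]

T1 = [-3 0 0; 0 3/2 0; 0 0 1]
T2·T1 = [-3 0 0; -6 3/2 0; 0 0 1]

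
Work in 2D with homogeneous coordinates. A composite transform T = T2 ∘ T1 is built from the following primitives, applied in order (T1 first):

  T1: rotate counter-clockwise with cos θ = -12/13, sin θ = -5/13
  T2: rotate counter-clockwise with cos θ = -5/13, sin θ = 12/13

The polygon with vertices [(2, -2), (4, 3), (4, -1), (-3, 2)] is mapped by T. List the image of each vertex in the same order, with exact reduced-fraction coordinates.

T1 rotate counter-clockwise with cos θ = -12/13, sin θ = -5/13: (2, -2) → (-34/13, 14/13); (4, 3) → (-33/13, -56/13); (4, -1) → (-53/13, -8/13); (-3, 2) → (46/13, -9/13)
T2 rotate counter-clockwise with cos θ = -5/13, sin θ = 12/13: (-34/13, 14/13) → (2/169, -478/169); (-33/13, -56/13) → (837/169, -116/169); (-53/13, -8/13) → (361/169, -596/169); (46/13, -9/13) → (-122/169, 597/169)

image vertices: (2/169, -478/169), (837/169, -116/169), (361/169, -596/169), (-122/169, 597/169)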